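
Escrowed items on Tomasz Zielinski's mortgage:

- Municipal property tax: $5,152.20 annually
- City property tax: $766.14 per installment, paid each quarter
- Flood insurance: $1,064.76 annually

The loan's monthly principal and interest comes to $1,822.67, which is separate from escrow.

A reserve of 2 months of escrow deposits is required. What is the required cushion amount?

$1,546.92

Municipal property tax — $5,152.20 annually
City property tax — $766.14 × 4 = $3,064.56 annually
Flood insurance — $1,064.76 annually
Yearly total = $5,152.20 + $3,064.56 + $1,064.76 = $9,281.52
Monthly = $9,281.52 / 12 = $773.46
Cushion = 2 × $773.46 = $1,546.92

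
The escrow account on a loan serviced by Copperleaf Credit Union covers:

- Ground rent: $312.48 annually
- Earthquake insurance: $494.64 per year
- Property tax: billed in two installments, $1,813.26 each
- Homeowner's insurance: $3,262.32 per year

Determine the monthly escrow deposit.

Ground rent = $312.48
Earthquake insurance = $494.64
Property tax = $1,813.26 × 2 = $3,626.52
Homeowner's insurance = $3,262.32
Combined annual = $312.48 + $494.64 + $3,626.52 + $3,262.32 = $7,695.96
Monthly escrow = $7,695.96 ÷ 12 = $641.33

$641.33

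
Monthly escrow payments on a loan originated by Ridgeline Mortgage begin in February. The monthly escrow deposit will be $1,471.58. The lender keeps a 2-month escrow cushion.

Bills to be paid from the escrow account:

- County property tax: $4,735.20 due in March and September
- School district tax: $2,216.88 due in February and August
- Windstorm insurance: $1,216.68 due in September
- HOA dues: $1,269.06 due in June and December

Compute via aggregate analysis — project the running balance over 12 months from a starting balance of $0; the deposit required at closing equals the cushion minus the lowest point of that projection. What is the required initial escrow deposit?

Cushion = 2 × $1,471.58 = $2,943.16
Trial balance (start $0, +$1,471.58 each month, − disbursements):
  Feb: +$1,471.58 − $2,216.88 → -$745.30
  Mar: +$1,471.58 − $4,735.20 → -$4,008.92
  Apr: +$1,471.58 → -$2,537.34
  May: +$1,471.58 → -$1,065.76
  Jun: +$1,471.58 − $1,269.06 → -$863.24
  Jul: +$1,471.58 → $608.34
  Aug: +$1,471.58 − $2,216.88 → -$136.96
  Sep: +$1,471.58 − $5,951.88 → -$4,617.26
  Oct: +$1,471.58 → -$3,145.68
  Nov: +$1,471.58 → -$1,674.10
  Dec: +$1,471.58 − $1,269.06 → -$1,471.58
  Jan: +$1,471.58 → $0.00
Lowest trial balance = -$4,617.26 (Sep)
Initial deposit = cushion − low point = $2,943.16 − (-$4,617.26) = $7,560.42

$7,560.42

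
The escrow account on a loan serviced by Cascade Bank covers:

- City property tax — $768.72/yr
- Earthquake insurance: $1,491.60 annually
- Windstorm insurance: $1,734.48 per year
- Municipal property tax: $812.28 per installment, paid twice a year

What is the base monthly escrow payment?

$468.28

City property tax = $768.72 per year
Earthquake insurance = $1,491.60 per year
Windstorm insurance = $1,734.48 per year
Municipal property tax = $812.28 × 2 = $1,624.56 per year
Total per year = $768.72 + $1,491.60 + $1,734.48 + $1,624.56 = $5,619.36
Monthly escrow = $5,619.36 / 12 = $468.28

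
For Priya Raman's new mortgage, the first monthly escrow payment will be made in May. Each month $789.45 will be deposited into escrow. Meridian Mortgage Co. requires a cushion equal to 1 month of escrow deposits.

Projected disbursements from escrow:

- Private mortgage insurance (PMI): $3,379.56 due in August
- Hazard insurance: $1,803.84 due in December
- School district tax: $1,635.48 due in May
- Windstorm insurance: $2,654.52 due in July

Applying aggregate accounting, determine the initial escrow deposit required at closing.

$5,301.21

Cushion = 1 × $789.45 = $789.45
Trial balance (start $0, +$789.45 each month, − disbursements):
  May: +$789.45 − $1,635.48 → -$846.03
  Jun: +$789.45 → -$56.58
  Jul: +$789.45 − $2,654.52 → -$1,921.65
  Aug: +$789.45 − $3,379.56 → -$4,511.76
  Sep: +$789.45 → -$3,722.31
  Oct: +$789.45 → -$2,932.86
  Nov: +$789.45 → -$2,143.41
  Dec: +$789.45 − $1,803.84 → -$3,157.80
  Jan: +$789.45 → -$2,368.35
  Feb: +$789.45 → -$1,578.90
  Mar: +$789.45 → -$789.45
  Apr: +$789.45 → $0.00
Lowest trial balance = -$4,511.76 (Aug)
Initial deposit = cushion − low point = $789.45 − (-$4,511.76) = $5,301.21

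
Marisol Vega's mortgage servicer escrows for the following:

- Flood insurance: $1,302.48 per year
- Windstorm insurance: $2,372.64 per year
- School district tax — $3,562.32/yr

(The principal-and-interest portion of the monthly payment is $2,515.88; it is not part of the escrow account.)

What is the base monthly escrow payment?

$603.12

Flood insurance: $1,302.48/yr
Windstorm insurance: $2,372.64/yr
School district tax: $3,562.32/yr
Yearly total = $7,237.44
Monthly escrow = $7,237.44 ÷ 12 = $603.12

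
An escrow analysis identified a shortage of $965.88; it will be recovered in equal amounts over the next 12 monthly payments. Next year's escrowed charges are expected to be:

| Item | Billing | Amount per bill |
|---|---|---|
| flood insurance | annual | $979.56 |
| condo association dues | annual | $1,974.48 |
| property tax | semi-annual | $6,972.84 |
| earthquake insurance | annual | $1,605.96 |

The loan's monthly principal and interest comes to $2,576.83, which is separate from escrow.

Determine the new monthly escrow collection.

Flood insurance: $979.56
Condo association dues: $1,974.48
Property tax: $6,972.84 × 2 = $13,945.68
Earthquake insurance: $1,605.96
Combined annual = $18,505.68
Monthly = $18,505.68 / 12 = $1,542.14
Shortage per month = $965.88 ÷ 12 = $80.49
New monthly escrow = $1,542.14 + $80.49 = $1,622.63

$1,622.63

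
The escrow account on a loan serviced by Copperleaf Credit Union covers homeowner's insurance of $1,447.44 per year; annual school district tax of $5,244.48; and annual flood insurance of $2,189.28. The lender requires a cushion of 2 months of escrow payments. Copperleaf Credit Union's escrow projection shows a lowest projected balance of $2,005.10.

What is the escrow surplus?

$524.90

Homeowner's insurance — $1,447.44
School district tax — $5,244.48
Flood insurance — $2,189.28
Combined annual = $1,447.44 + $5,244.48 + $2,189.28 = $8,881.20
Monthly = $8,881.20 ÷ 12 = $740.10
Required reserve = 2 × $740.10 = $1,480.20
Surplus = $2,005.10 − $1,480.20 = $524.90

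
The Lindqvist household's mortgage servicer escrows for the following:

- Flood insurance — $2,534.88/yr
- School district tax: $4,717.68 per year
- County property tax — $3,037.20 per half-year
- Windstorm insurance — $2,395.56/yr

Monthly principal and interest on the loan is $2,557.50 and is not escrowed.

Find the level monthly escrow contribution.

Flood insurance: $2,534.88 per year
School district tax: $4,717.68 per year
County property tax: $3,037.20 × 2 = $6,074.40 per year
Windstorm insurance: $2,395.56 per year
Yearly total = $15,722.52
Monthly escrow = $15,722.52 / 12 = $1,310.21

$1,310.21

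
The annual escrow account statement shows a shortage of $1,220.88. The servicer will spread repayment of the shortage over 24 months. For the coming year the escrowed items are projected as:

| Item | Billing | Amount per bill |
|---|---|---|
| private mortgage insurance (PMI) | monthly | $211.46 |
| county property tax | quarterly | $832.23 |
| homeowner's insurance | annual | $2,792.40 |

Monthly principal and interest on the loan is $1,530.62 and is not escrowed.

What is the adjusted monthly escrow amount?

$772.44

Private mortgage insurance (PMI) = $211.46 × 12 = $2,537.52/yr
County property tax = $832.23 × 4 = $3,328.92/yr
Homeowner's insurance = $2,792.40/yr
Yearly total = $8,658.84
Per month = $8,658.84 ÷ 12 = $721.57
Monthly shortage recovery: $1,220.88 ÷ 24 = $50.87
Adjusted monthly = $721.57 + $50.87 = $772.44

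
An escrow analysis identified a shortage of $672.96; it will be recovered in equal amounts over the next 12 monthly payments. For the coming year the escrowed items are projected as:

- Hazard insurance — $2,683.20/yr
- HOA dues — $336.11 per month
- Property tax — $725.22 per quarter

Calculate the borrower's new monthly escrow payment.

Hazard insurance — $2,683.20
HOA dues — $336.11 × 12 = $4,033.32
Property tax — $725.22 × 4 = $2,900.88
Yearly total = $2,683.20 + $4,033.32 + $2,900.88 = $9,617.40
Base monthly escrow = $9,617.40 / 12 = $801.45
Monthly shortage recovery: $672.96 ÷ 12 = $56.08
New monthly escrow = $801.45 + $56.08 = $857.53

$857.53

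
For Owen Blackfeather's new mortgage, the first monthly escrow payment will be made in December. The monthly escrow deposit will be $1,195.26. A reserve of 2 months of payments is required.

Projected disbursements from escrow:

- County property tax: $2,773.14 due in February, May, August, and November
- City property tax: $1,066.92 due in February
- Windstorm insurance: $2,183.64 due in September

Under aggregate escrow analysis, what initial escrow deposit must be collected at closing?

Cushion = 2 × $1,195.26 = $2,390.52
Trial balance (start $0, +$1,195.26 each month, − disbursements):
  Dec: +$1,195.26 → $1,195.26
  Jan: +$1,195.26 → $2,390.52
  Feb: +$1,195.26 − $3,840.06 → -$254.28
  Mar: +$1,195.26 → $940.98
  Apr: +$1,195.26 → $2,136.24
  May: +$1,195.26 − $2,773.14 → $558.36
  Jun: +$1,195.26 → $1,753.62
  Jul: +$1,195.26 → $2,948.88
  Aug: +$1,195.26 − $2,773.14 → $1,371.00
  Sep: +$1,195.26 − $2,183.64 → $382.62
  Oct: +$1,195.26 → $1,577.88
  Nov: +$1,195.26 − $2,773.14 → $0.00
Lowest trial balance = -$254.28 (Feb)
Initial deposit = cushion − low point = $2,390.52 − (-$254.28) = $2,644.80

$2,644.80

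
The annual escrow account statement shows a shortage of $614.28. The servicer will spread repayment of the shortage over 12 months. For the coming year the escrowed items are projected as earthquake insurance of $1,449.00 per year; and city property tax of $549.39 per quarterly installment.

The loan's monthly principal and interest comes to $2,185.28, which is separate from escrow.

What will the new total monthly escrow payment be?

Earthquake insurance: $1,449.00 per year
City property tax: $549.39 × 4 = $2,197.56 per year
Yearly total = $3,646.56
Monthly escrow = $3,646.56 / 12 = $303.88
Shortage spread = $614.28 ÷ 12 = $51.19/mo
New monthly escrow = $303.88 + $51.19 = $355.07

$355.07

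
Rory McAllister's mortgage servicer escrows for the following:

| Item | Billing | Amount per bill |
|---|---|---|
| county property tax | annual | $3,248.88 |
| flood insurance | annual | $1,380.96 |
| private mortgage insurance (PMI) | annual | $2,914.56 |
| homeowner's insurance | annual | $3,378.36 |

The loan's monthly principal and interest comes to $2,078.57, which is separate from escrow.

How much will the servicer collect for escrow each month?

$910.23

County property tax = $3,248.88 annually
Flood insurance = $1,380.96 annually
Private mortgage insurance (PMI) = $2,914.56 annually
Homeowner's insurance = $3,378.36 annually
Total annual escrow = $3,248.88 + $1,380.96 + $2,914.56 + $3,378.36 = $10,922.76
Monthly = $10,922.76 / 12 = $910.23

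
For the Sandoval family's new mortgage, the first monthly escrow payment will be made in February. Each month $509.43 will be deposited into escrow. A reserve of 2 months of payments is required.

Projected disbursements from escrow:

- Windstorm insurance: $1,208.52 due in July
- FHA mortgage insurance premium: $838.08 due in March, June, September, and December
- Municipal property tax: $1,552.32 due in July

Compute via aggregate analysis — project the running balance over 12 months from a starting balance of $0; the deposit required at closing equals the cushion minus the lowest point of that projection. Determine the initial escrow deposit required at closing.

Cushion = 2 × $509.43 = $1,018.86
Trial balance (start $0, +$509.43 each month, − disbursements):
  Feb: +$509.43 → $509.43
  Mar: +$509.43 − $838.08 → $180.78
  Apr: +$509.43 → $690.21
  May: +$509.43 → $1,199.64
  Jun: +$509.43 − $838.08 → $870.99
  Jul: +$509.43 − $2,760.84 → -$1,380.42
  Aug: +$509.43 → -$870.99
  Sep: +$509.43 − $838.08 → -$1,199.64
  Oct: +$509.43 → -$690.21
  Nov: +$509.43 → -$180.78
  Dec: +$509.43 − $838.08 → -$509.43
  Jan: +$509.43 → $0.00
Lowest trial balance = -$1,380.42 (Jul)
Initial deposit = cushion − low point = $1,018.86 − (-$1,380.42) = $2,399.28

$2,399.28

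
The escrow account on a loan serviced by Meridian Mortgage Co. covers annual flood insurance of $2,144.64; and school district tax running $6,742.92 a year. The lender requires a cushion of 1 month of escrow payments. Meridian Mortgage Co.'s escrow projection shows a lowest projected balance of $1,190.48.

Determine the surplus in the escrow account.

Flood insurance: $2,144.64 annually
School district tax: $6,742.92 annually
Annual escrow total = $8,887.56
Per month = $8,887.56 ÷ 12 = $740.63
Required reserve = 1 × $740.63 = $740.63
Excess over cushion: $1,190.48 − $740.63 = $449.85

$449.85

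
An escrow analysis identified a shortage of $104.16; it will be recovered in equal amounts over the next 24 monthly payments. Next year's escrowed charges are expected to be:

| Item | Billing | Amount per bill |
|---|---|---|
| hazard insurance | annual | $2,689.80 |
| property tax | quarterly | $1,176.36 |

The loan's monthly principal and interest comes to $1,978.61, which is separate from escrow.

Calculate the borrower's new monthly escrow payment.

Hazard insurance: $2,689.80
Property tax: $1,176.36 × 4 = $4,705.44
Total per year = $2,689.80 + $4,705.44 = $7,395.24
Base monthly escrow = $7,395.24 ÷ 12 = $616.27
Shortage spread = $104.16 ÷ 24 = $4.34/mo
New monthly escrow = $616.27 + $4.34 = $620.61

$620.61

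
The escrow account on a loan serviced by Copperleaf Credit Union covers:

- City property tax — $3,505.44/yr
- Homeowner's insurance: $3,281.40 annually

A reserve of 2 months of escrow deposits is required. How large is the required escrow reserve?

$1,131.14

City property tax: $3,505.44
Homeowner's insurance: $3,281.40
Combined annual = $6,786.84
Base monthly escrow = $6,786.84 / 12 = $565.57
Required cushion = 2 × $565.57 = $1,131.14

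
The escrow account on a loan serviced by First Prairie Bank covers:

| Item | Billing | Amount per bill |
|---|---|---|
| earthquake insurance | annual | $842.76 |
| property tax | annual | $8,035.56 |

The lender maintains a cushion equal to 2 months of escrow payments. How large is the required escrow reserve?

Earthquake insurance — $842.76
Property tax — $8,035.56
Yearly total = $842.76 + $8,035.56 = $8,878.32
Monthly = $8,878.32 / 12 = $739.86
Cushion = 2 × $739.86 = $1,479.72

$1,479.72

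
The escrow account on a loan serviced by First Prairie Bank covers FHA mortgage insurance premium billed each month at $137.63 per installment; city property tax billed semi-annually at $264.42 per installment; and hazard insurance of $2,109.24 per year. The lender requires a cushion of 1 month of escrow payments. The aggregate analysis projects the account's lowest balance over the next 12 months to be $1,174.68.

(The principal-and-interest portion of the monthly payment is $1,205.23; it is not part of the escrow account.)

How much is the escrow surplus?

FHA mortgage insurance premium = $137.63 × 12 = $1,651.56 per year
City property tax = $264.42 × 2 = $528.84 per year
Hazard insurance = $2,109.24 per year
Yearly total = $1,651.56 + $528.84 + $2,109.24 = $4,289.64
Monthly = $4,289.64 / 12 = $357.47
Required cushion = 1 × $357.47 = $357.47
Excess over cushion: $1,174.68 − $357.47 = $817.21

$817.21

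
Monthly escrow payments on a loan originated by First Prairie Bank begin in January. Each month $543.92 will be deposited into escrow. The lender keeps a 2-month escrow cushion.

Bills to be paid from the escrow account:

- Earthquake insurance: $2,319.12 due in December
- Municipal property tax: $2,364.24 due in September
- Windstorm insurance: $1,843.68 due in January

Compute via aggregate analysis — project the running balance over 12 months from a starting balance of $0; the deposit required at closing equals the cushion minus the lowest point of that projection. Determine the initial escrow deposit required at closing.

Cushion = 2 × $543.92 = $1,087.84
Trial balance (start $0, +$543.92 each month, − disbursements):
  Jan: +$543.92 − $1,843.68 → -$1,299.76
  Feb: +$543.92 → -$755.84
  Mar: +$543.92 → -$211.92
  Apr: +$543.92 → $332.00
  May: +$543.92 → $875.92
  Jun: +$543.92 → $1,419.84
  Jul: +$543.92 → $1,963.76
  Aug: +$543.92 → $2,507.68
  Sep: +$543.92 − $2,364.24 → $687.36
  Oct: +$543.92 → $1,231.28
  Nov: +$543.92 → $1,775.20
  Dec: +$543.92 − $2,319.12 → $0.00
Lowest trial balance = -$1,299.76 (Jan)
Initial deposit = cushion − low point = $1,087.84 − (-$1,299.76) = $2,387.60

$2,387.60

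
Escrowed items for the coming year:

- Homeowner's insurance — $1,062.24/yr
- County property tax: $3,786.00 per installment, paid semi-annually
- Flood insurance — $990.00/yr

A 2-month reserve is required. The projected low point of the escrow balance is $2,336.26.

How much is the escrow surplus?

Homeowner's insurance = $1,062.24/yr
County property tax = $3,786.00 × 2 = $7,572.00/yr
Flood insurance = $990.00/yr
Yearly total = $1,062.24 + $7,572.00 + $990.00 = $9,624.24
Per month = $9,624.24 ÷ 12 = $802.02
Cushion = 2 × $802.02 = $1,604.04
Surplus = $2,336.26 − $1,604.04 = $732.22

$732.22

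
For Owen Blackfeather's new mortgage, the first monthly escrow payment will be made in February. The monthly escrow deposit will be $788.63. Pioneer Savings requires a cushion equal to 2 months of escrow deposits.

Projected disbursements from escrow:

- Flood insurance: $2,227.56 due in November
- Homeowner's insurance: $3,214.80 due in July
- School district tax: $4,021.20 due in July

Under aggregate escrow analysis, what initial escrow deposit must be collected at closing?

Cushion = 2 × $788.63 = $1,577.26
Trial balance (start $0, +$788.63 each month, − disbursements):
  Feb: +$788.63 → $788.63
  Mar: +$788.63 → $1,577.26
  Apr: +$788.63 → $2,365.89
  May: +$788.63 → $3,154.52
  Jun: +$788.63 → $3,943.15
  Jul: +$788.63 − $7,236.00 → -$2,504.22
  Aug: +$788.63 → -$1,715.59
  Sep: +$788.63 → -$926.96
  Oct: +$788.63 → -$138.33
  Nov: +$788.63 − $2,227.56 → -$1,577.26
  Dec: +$788.63 → -$788.63
  Jan: +$788.63 → $0.00
Lowest trial balance = -$2,504.22 (Jul)
Initial deposit = cushion − low point = $1,577.26 − (-$2,504.22) = $4,081.48

$4,081.48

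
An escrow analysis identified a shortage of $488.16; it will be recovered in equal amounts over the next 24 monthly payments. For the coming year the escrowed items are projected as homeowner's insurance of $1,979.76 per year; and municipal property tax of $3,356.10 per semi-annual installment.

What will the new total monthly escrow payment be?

Homeowner's insurance — $1,979.76/yr
Municipal property tax — $3,356.10 × 2 = $6,712.20/yr
Combined annual = $8,691.96
Monthly escrow = $8,691.96 ÷ 12 = $724.33
Monthly shortage recovery: $488.16 / 24 = $20.34
Adjusted monthly = $724.33 + $20.34 = $744.67

$744.67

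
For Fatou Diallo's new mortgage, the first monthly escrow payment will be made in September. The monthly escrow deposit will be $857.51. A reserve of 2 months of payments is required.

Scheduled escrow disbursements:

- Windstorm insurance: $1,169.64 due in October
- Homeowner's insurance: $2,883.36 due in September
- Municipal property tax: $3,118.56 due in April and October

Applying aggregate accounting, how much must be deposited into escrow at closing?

Cushion = 2 × $857.51 = $1,715.02
Trial balance (start $0, +$857.51 each month, − disbursements):
  Sep: +$857.51 − $2,883.36 → -$2,025.85
  Oct: +$857.51 − $4,288.20 → -$5,456.54
  Nov: +$857.51 → -$4,599.03
  Dec: +$857.51 → -$3,741.52
  Jan: +$857.51 → -$2,884.01
  Feb: +$857.51 → -$2,026.50
  Mar: +$857.51 → -$1,168.99
  Apr: +$857.51 − $3,118.56 → -$3,430.04
  May: +$857.51 → -$2,572.53
  Jun: +$857.51 → -$1,715.02
  Jul: +$857.51 → -$857.51
  Aug: +$857.51 → $0.00
Lowest trial balance = -$5,456.54 (Oct)
Initial deposit = cushion − low point = $1,715.02 − (-$5,456.54) = $7,171.56

$7,171.56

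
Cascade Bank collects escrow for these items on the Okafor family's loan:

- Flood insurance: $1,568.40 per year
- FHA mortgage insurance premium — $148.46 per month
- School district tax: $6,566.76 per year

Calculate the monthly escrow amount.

Flood insurance — $1,568.40 per year
FHA mortgage insurance premium — $148.46 × 12 = $1,781.52 per year
School district tax — $6,566.76 per year
Total annual escrow = $1,568.40 + $1,781.52 + $6,566.76 = $9,916.68
Per month = $9,916.68 / 12 = $826.39

$826.39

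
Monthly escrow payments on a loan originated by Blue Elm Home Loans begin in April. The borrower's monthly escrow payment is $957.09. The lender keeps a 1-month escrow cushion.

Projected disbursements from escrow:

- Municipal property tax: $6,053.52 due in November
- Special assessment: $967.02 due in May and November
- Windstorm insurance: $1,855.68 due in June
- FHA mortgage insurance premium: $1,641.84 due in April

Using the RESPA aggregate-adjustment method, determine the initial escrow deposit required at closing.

$4,785.45

Cushion = 1 × $957.09 = $957.09
Trial balance (start $0, +$957.09 each month, − disbursements):
  Apr: +$957.09 − $1,641.84 → -$684.75
  May: +$957.09 − $967.02 → -$694.68
  Jun: +$957.09 − $1,855.68 → -$1,593.27
  Jul: +$957.09 → -$636.18
  Aug: +$957.09 → $320.91
  Sep: +$957.09 → $1,278.00
  Oct: +$957.09 → $2,235.09
  Nov: +$957.09 − $7,020.54 → -$3,828.36
  Dec: +$957.09 → -$2,871.27
  Jan: +$957.09 → -$1,914.18
  Feb: +$957.09 → -$957.09
  Mar: +$957.09 → $0.00
Lowest trial balance = -$3,828.36 (Nov)
Initial deposit = cushion − low point = $957.09 − (-$3,828.36) = $4,785.45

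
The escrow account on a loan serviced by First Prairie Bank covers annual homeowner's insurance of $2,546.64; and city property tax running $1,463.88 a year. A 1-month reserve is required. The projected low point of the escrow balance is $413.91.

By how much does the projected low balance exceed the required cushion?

Homeowner's insurance — $2,546.64 annually
City property tax — $1,463.88 annually
Yearly total = $4,010.52
Base monthly escrow = $4,010.52 / 12 = $334.21
Required cushion = 1 × $334.21 = $334.21
Surplus = $413.91 − $334.21 = $79.70

$79.70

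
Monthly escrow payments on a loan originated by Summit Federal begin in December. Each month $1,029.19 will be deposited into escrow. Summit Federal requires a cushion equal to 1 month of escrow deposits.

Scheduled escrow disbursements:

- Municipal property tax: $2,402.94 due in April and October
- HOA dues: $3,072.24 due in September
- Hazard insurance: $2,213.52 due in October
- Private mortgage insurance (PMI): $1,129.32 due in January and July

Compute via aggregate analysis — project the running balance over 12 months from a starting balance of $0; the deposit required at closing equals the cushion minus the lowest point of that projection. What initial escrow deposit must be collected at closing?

Cushion = 1 × $1,029.19 = $1,029.19
Trial balance (start $0, +$1,029.19 each month, − disbursements):
  Dec: +$1,029.19 → $1,029.19
  Jan: +$1,029.19 − $1,129.32 → $929.06
  Feb: +$1,029.19 → $1,958.25
  Mar: +$1,029.19 → $2,987.44
  Apr: +$1,029.19 − $2,402.94 → $1,613.69
  May: +$1,029.19 → $2,642.88
  Jun: +$1,029.19 → $3,672.07
  Jul: +$1,029.19 − $1,129.32 → $3,571.94
  Aug: +$1,029.19 → $4,601.13
  Sep: +$1,029.19 − $3,072.24 → $2,558.08
  Oct: +$1,029.19 − $4,616.46 → -$1,029.19
  Nov: +$1,029.19 → $0.00
Lowest trial balance = -$1,029.19 (Oct)
Initial deposit = cushion − low point = $1,029.19 − (-$1,029.19) = $2,058.38

$2,058.38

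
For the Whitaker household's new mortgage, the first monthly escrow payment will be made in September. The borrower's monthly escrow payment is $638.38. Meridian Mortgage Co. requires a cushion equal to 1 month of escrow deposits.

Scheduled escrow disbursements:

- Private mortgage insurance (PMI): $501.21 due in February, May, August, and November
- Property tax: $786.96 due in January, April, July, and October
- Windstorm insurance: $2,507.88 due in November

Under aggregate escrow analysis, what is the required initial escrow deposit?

$2,519.29

Cushion = 1 × $638.38 = $638.38
Trial balance (start $0, +$638.38 each month, − disbursements):
  Sep: +$638.38 → $638.38
  Oct: +$638.38 − $786.96 → $489.80
  Nov: +$638.38 − $3,009.09 → -$1,880.91
  Dec: +$638.38 → -$1,242.53
  Jan: +$638.38 − $786.96 → -$1,391.11
  Feb: +$638.38 − $501.21 → -$1,253.94
  Mar: +$638.38 → -$615.56
  Apr: +$638.38 − $786.96 → -$764.14
  May: +$638.38 − $501.21 → -$626.97
  Jun: +$638.38 → $11.41
  Jul: +$638.38 − $786.96 → -$137.17
  Aug: +$638.38 − $501.21 → $0.00
Lowest trial balance = -$1,880.91 (Nov)
Initial deposit = cushion − low point = $638.38 − (-$1,880.91) = $2,519.29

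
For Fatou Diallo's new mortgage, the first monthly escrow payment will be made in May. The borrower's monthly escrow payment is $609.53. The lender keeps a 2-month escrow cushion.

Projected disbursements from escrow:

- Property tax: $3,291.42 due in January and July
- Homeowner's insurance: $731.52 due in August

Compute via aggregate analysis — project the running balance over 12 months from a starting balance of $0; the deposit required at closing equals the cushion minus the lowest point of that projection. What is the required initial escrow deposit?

Cushion = 2 × $609.53 = $1,219.06
Trial balance (start $0, +$609.53 each month, − disbursements):
  May: +$609.53 → $609.53
  Jun: +$609.53 → $1,219.06
  Jul: +$609.53 − $3,291.42 → -$1,462.83
  Aug: +$609.53 − $731.52 → -$1,584.82
  Sep: +$609.53 → -$975.29
  Oct: +$609.53 → -$365.76
  Nov: +$609.53 → $243.77
  Dec: +$609.53 → $853.30
  Jan: +$609.53 − $3,291.42 → -$1,828.59
  Feb: +$609.53 → -$1,219.06
  Mar: +$609.53 → -$609.53
  Apr: +$609.53 → $0.00
Lowest trial balance = -$1,828.59 (Jan)
Initial deposit = cushion − low point = $1,219.06 − (-$1,828.59) = $3,047.65

$3,047.65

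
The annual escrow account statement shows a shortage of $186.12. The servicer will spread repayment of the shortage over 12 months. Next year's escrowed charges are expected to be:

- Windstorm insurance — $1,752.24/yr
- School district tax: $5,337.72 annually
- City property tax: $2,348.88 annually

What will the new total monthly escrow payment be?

$802.08

Windstorm insurance — $1,752.24 per year
School district tax — $5,337.72 per year
City property tax — $2,348.88 per year
Total annual escrow = $9,438.84
Per month = $9,438.84 / 12 = $786.57
Shortage spread = $186.12 / 12 = $15.51/mo
New monthly escrow = $786.57 + $15.51 = $802.08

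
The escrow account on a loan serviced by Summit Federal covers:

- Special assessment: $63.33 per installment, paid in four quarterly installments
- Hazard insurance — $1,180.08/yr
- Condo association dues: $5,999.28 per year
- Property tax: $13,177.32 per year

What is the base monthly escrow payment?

Special assessment = $63.33 × 4 = $253.32 per year
Hazard insurance = $1,180.08 per year
Condo association dues = $5,999.28 per year
Property tax = $13,177.32 per year
Annual escrow total = $253.32 + $1,180.08 + $5,999.28 + $13,177.32 = $20,610.00
Base monthly escrow = $20,610.00 ÷ 12 = $1,717.50

$1,717.50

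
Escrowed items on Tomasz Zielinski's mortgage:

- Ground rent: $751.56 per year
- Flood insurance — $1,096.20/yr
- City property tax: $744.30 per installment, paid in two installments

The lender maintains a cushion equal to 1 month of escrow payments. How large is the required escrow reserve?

$278.03

Ground rent: $751.56
Flood insurance: $1,096.20
City property tax: $744.30 × 2 = $1,488.60
Annual escrow total = $751.56 + $1,096.20 + $1,488.60 = $3,336.36
Monthly escrow = $3,336.36 / 12 = $278.03
Reserve = 1 × $278.03 = $278.03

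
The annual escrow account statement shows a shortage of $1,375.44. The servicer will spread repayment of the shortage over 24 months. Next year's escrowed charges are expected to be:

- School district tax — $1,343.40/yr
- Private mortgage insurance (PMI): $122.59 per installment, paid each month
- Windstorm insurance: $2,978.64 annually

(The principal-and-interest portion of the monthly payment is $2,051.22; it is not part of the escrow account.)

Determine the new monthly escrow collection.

School district tax: $1,343.40/yr
Private mortgage insurance (PMI): $122.59 × 12 = $1,471.08/yr
Windstorm insurance: $2,978.64/yr
Yearly total = $1,343.40 + $1,471.08 + $2,978.64 = $5,793.12
Base monthly escrow = $5,793.12 / 12 = $482.76
Shortage spread = $1,375.44 / 24 = $57.31/mo
New monthly escrow = $482.76 + $57.31 = $540.07

$540.07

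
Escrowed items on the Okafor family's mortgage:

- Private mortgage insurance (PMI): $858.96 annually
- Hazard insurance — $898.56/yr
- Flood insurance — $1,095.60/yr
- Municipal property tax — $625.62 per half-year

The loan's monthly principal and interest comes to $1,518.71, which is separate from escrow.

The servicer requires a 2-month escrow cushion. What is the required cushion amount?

$684.06

Private mortgage insurance (PMI) = $858.96
Hazard insurance = $898.56
Flood insurance = $1,095.60
Municipal property tax = $625.62 × 2 = $1,251.24
Annual escrow total = $4,104.36
Monthly = $4,104.36 ÷ 12 = $342.03
Cushion = 2 × $342.03 = $684.06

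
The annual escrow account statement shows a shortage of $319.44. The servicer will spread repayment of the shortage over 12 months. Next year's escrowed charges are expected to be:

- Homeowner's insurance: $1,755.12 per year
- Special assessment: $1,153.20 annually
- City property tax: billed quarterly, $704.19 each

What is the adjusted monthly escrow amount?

Homeowner's insurance — $1,755.12/yr
Special assessment — $1,153.20/yr
City property tax — $704.19 × 4 = $2,816.76/yr
Yearly total = $1,755.12 + $1,153.20 + $2,816.76 = $5,725.08
Monthly = $5,725.08 / 12 = $477.09
Shortage per month = $319.44 / 12 = $26.62
Adjusted monthly = $477.09 + $26.62 = $503.71

$503.71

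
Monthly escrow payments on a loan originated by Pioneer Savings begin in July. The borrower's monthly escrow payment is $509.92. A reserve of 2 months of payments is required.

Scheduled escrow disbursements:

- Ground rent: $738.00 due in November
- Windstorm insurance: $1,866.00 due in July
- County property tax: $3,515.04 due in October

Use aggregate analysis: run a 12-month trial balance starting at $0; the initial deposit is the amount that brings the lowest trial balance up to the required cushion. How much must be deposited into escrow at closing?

Cushion = 2 × $509.92 = $1,019.84
Trial balance (start $0, +$509.92 each month, − disbursements):
  Jul: +$509.92 − $1,866.00 → -$1,356.08
  Aug: +$509.92 → -$846.16
  Sep: +$509.92 → -$336.24
  Oct: +$509.92 − $3,515.04 → -$3,341.36
  Nov: +$509.92 − $738.00 → -$3,569.44
  Dec: +$509.92 → -$3,059.52
  Jan: +$509.92 → -$2,549.60
  Feb: +$509.92 → -$2,039.68
  Mar: +$509.92 → -$1,529.76
  Apr: +$509.92 → -$1,019.84
  May: +$509.92 → -$509.92
  Jun: +$509.92 → $0.00
Lowest trial balance = -$3,569.44 (Nov)
Initial deposit = cushion − low point = $1,019.84 − (-$3,569.44) = $4,589.28

$4,589.28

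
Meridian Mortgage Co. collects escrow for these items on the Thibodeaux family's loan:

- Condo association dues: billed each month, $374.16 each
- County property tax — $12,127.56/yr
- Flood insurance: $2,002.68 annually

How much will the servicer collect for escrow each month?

$1,551.68

Condo association dues: $374.16 × 12 = $4,489.92 annually
County property tax: $12,127.56 annually
Flood insurance: $2,002.68 annually
Total per year = $18,620.16
Per month = $18,620.16 ÷ 12 = $1,551.68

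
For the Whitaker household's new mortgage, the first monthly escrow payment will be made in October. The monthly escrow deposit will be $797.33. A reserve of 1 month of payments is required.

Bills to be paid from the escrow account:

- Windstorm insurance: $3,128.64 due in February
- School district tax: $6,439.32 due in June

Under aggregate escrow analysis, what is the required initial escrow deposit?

$3,189.32

Cushion = 1 × $797.33 = $797.33
Trial balance (start $0, +$797.33 each month, − disbursements):
  Oct: +$797.33 → $797.33
  Nov: +$797.33 → $1,594.66
  Dec: +$797.33 → $2,391.99
  Jan: +$797.33 → $3,189.32
  Feb: +$797.33 − $3,128.64 → $858.01
  Mar: +$797.33 → $1,655.34
  Apr: +$797.33 → $2,452.67
  May: +$797.33 → $3,250.00
  Jun: +$797.33 − $6,439.32 → -$2,391.99
  Jul: +$797.33 → -$1,594.66
  Aug: +$797.33 → -$797.33
  Sep: +$797.33 → $0.00
Lowest trial balance = -$2,391.99 (Jun)
Initial deposit = cushion − low point = $797.33 − (-$2,391.99) = $3,189.32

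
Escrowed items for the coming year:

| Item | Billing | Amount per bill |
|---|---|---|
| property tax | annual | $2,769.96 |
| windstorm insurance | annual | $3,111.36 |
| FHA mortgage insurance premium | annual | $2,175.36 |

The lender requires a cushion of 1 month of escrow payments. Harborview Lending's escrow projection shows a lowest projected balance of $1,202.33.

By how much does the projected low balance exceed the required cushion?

Property tax — $2,769.96 annually
Windstorm insurance — $3,111.36 annually
FHA mortgage insurance premium — $2,175.36 annually
Combined annual = $8,056.68
Monthly = $8,056.68 ÷ 12 = $671.39
Required cushion = 1 × $671.39 = $671.39
Excess over cushion: $1,202.33 − $671.39 = $530.94

$530.94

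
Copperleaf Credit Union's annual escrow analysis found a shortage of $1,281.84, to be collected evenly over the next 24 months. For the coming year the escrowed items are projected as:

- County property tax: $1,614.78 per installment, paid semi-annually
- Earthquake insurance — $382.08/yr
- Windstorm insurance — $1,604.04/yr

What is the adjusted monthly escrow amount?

County property tax — $1,614.78 × 2 = $3,229.56 annually
Earthquake insurance — $382.08 annually
Windstorm insurance — $1,604.04 annually
Annual escrow total = $5,215.68
Monthly escrow = $5,215.68 / 12 = $434.64
Shortage per month = $1,281.84 / 24 = $53.41
New monthly escrow = $434.64 + $53.41 = $488.05

$488.05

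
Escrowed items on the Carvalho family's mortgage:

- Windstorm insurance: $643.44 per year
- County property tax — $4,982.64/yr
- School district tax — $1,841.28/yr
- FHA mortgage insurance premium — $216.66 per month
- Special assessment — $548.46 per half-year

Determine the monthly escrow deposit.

$930.35

Windstorm insurance: $643.44
County property tax: $4,982.64
School district tax: $1,841.28
FHA mortgage insurance premium: $216.66 × 12 = $2,599.92
Special assessment: $548.46 × 2 = $1,096.92
Combined annual = $643.44 + $4,982.64 + $1,841.28 + $2,599.92 + $1,096.92 = $11,164.20
Monthly escrow = $11,164.20 / 12 = $930.35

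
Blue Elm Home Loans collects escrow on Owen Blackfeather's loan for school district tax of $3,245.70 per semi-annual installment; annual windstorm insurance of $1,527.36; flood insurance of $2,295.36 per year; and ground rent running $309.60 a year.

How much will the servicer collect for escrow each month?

School district tax — $3,245.70 × 2 = $6,491.40 per year
Windstorm insurance — $1,527.36 per year
Flood insurance — $2,295.36 per year
Ground rent — $309.60 per year
Total annual escrow = $6,491.40 + $1,527.36 + $2,295.36 + $309.60 = $10,623.72
Base monthly escrow = $10,623.72 ÷ 12 = $885.31

$885.31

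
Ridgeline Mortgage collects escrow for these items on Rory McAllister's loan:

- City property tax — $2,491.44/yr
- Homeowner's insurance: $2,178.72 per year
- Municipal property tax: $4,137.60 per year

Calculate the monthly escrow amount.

City property tax — $2,491.44
Homeowner's insurance — $2,178.72
Municipal property tax — $4,137.60
Total annual escrow = $2,491.44 + $2,178.72 + $4,137.60 = $8,807.76
Monthly escrow = $8,807.76 ÷ 12 = $733.98

$733.98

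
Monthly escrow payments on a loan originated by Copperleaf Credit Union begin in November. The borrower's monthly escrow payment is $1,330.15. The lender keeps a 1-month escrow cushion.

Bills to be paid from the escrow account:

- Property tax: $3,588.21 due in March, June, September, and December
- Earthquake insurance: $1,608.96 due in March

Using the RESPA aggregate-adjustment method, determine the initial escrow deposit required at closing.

$3,464.78

Cushion = 1 × $1,330.15 = $1,330.15
Trial balance (start $0, +$1,330.15 each month, − disbursements):
  Nov: +$1,330.15 → $1,330.15
  Dec: +$1,330.15 − $3,588.21 → -$927.91
  Jan: +$1,330.15 → $402.24
  Feb: +$1,330.15 → $1,732.39
  Mar: +$1,330.15 − $5,197.17 → -$2,134.63
  Apr: +$1,330.15 → -$804.48
  May: +$1,330.15 → $525.67
  Jun: +$1,330.15 − $3,588.21 → -$1,732.39
  Jul: +$1,330.15 → -$402.24
  Aug: +$1,330.15 → $927.91
  Sep: +$1,330.15 − $3,588.21 → -$1,330.15
  Oct: +$1,330.15 → $0.00
Lowest trial balance = -$2,134.63 (Mar)
Initial deposit = cushion − low point = $1,330.15 − (-$2,134.63) = $3,464.78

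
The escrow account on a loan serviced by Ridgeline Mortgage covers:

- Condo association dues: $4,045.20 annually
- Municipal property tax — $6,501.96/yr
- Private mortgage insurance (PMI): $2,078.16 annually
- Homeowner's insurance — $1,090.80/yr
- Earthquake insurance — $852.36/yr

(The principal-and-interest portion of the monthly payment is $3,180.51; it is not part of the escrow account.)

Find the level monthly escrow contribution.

Condo association dues: $4,045.20 per year
Municipal property tax: $6,501.96 per year
Private mortgage insurance (PMI): $2,078.16 per year
Homeowner's insurance: $1,090.80 per year
Earthquake insurance: $852.36 per year
Annual escrow total = $14,568.48
Monthly = $14,568.48 ÷ 12 = $1,214.04

$1,214.04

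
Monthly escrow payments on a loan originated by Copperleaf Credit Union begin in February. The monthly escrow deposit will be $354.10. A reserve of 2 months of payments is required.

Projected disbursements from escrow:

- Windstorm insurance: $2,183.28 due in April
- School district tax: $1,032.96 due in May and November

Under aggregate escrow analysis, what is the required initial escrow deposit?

$2,508.04

Cushion = 2 × $354.10 = $708.20
Trial balance (start $0, +$354.10 each month, − disbursements):
  Feb: +$354.10 → $354.10
  Mar: +$354.10 → $708.20
  Apr: +$354.10 − $2,183.28 → -$1,120.98
  May: +$354.10 − $1,032.96 → -$1,799.84
  Jun: +$354.10 → -$1,445.74
  Jul: +$354.10 → -$1,091.64
  Aug: +$354.10 → -$737.54
  Sep: +$354.10 → -$383.44
  Oct: +$354.10 → -$29.34
  Nov: +$354.10 − $1,032.96 → -$708.20
  Dec: +$354.10 → -$354.10
  Jan: +$354.10 → $0.00
Lowest trial balance = -$1,799.84 (May)
Initial deposit = cushion − low point = $708.20 − (-$1,799.84) = $2,508.04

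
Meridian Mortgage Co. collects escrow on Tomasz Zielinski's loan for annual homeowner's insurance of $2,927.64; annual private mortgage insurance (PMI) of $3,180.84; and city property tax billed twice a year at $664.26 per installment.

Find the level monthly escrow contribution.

$619.75

Homeowner's insurance: $2,927.64 per year
Private mortgage insurance (PMI): $3,180.84 per year
City property tax: $664.26 × 2 = $1,328.52 per year
Total per year = $7,437.00
Base monthly escrow = $7,437.00 / 12 = $619.75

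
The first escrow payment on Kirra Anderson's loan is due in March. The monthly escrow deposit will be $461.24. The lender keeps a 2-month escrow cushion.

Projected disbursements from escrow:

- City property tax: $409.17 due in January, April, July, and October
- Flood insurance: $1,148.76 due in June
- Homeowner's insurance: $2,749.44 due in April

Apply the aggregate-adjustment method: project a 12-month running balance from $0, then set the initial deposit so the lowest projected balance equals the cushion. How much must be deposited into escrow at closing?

$3,384.89

Cushion = 2 × $461.24 = $922.48
Trial balance (start $0, +$461.24 each month, − disbursements):
  Mar: +$461.24 → $461.24
  Apr: +$461.24 − $3,158.61 → -$2,236.13
  May: +$461.24 → -$1,774.89
  Jun: +$461.24 − $1,148.76 → -$2,462.41
  Jul: +$461.24 − $409.17 → -$2,410.34
  Aug: +$461.24 → -$1,949.10
  Sep: +$461.24 → -$1,487.86
  Oct: +$461.24 − $409.17 → -$1,435.79
  Nov: +$461.24 → -$974.55
  Dec: +$461.24 → -$513.31
  Jan: +$461.24 − $409.17 → -$461.24
  Feb: +$461.24 → $0.00
Lowest trial balance = -$2,462.41 (Jun)
Initial deposit = cushion − low point = $922.48 − (-$2,462.41) = $3,384.89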